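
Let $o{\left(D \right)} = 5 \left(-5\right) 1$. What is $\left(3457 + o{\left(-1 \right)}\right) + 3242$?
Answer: $6674$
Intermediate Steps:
$o{\left(D \right)} = -25$ ($o{\left(D \right)} = \left(-25\right) 1 = -25$)
$\left(3457 + o{\left(-1 \right)}\right) + 3242 = \left(3457 - 25\right) + 3242 = 3432 + 3242 = 6674$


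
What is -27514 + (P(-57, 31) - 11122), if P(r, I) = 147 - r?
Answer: -38432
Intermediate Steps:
-27514 + (P(-57, 31) - 11122) = -27514 + ((147 - 1*(-57)) - 11122) = -27514 + ((147 + 57) - 11122) = -27514 + (204 - 11122) = -27514 - 10918 = -38432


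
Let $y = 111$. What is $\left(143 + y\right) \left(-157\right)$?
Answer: $-39878$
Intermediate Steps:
$\left(143 + y\right) \left(-157\right) = \left(143 + 111\right) \left(-157\right) = 254 \left(-157\right) = -39878$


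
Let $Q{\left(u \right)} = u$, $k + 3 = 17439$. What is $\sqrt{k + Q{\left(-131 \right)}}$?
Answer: $\sqrt{17305} \approx 131.55$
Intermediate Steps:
$k = 17436$ ($k = -3 + 17439 = 17436$)
$\sqrt{k + Q{\left(-131 \right)}} = \sqrt{17436 - 131} = \sqrt{17305}$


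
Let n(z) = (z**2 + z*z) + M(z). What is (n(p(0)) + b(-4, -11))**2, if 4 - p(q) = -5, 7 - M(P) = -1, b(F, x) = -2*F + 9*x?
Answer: 6241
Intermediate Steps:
M(P) = 8 (M(P) = 7 - 1*(-1) = 7 + 1 = 8)
p(q) = 9 (p(q) = 4 - 1*(-5) = 4 + 5 = 9)
n(z) = 8 + 2*z**2 (n(z) = (z**2 + z*z) + 8 = (z**2 + z**2) + 8 = 2*z**2 + 8 = 8 + 2*z**2)
(n(p(0)) + b(-4, -11))**2 = ((8 + 2*9**2) + (-2*(-4) + 9*(-11)))**2 = ((8 + 2*81) + (8 - 99))**2 = ((8 + 162) - 91)**2 = (170 - 91)**2 = 79**2 = 6241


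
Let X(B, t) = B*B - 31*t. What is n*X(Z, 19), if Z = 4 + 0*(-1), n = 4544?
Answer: -2603712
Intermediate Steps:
Z = 4 (Z = 4 + 0 = 4)
X(B, t) = B² - 31*t
n*X(Z, 19) = 4544*(4² - 31*19) = 4544*(16 - 589) = 4544*(-573) = -2603712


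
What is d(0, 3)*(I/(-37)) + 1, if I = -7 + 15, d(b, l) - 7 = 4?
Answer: -51/37 ≈ -1.3784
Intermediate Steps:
d(b, l) = 11 (d(b, l) = 7 + 4 = 11)
I = 8
d(0, 3)*(I/(-37)) + 1 = 11*(8/(-37)) + 1 = 11*(8*(-1/37)) + 1 = 11*(-8/37) + 1 = -88/37 + 1 = -51/37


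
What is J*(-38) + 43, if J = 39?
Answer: -1439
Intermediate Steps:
J*(-38) + 43 = 39*(-38) + 43 = -1482 + 43 = -1439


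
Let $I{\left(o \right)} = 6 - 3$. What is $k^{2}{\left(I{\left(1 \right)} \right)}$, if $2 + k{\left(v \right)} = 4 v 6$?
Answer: $4900$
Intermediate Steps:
$I{\left(o \right)} = 3$ ($I{\left(o \right)} = 6 - 3 = 3$)
$k{\left(v \right)} = -2 + 24 v$ ($k{\left(v \right)} = -2 + 4 v 6 = -2 + 24 v$)
$k^{2}{\left(I{\left(1 \right)} \right)} = \left(-2 + 24 \cdot 3\right)^{2} = \left(-2 + 72\right)^{2} = 70^{2} = 4900$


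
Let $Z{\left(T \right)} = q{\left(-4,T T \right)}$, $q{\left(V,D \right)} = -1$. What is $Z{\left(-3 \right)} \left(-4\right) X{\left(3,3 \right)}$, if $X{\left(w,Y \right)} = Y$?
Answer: $12$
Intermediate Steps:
$Z{\left(T \right)} = -1$
$Z{\left(-3 \right)} \left(-4\right) X{\left(3,3 \right)} = \left(-1\right) \left(-4\right) 3 = 4 \cdot 3 = 12$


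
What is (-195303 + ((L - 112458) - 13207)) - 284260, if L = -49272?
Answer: -654500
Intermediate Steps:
(-195303 + ((L - 112458) - 13207)) - 284260 = (-195303 + ((-49272 - 112458) - 13207)) - 284260 = (-195303 + (-161730 - 13207)) - 284260 = (-195303 - 174937) - 284260 = -370240 - 284260 = -654500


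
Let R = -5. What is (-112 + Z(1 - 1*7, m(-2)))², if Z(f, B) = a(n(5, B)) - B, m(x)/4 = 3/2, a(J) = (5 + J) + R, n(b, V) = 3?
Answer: 13225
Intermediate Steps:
a(J) = J (a(J) = (5 + J) - 5 = J)
m(x) = 6 (m(x) = 4*(3/2) = 6)
Z(f, B) = 3 - B
(-112 + Z(1 - 1*7, m(-2)))² = (-112 + (3 - 1*6))² = (-112 + (3 - 6))² = (-112 - 3)² = (-115)² = 13225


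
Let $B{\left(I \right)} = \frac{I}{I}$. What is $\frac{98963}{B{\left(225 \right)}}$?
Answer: $98963$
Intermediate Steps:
$B{\left(I \right)} = 1$
$\frac{98963}{B{\left(225 \right)}} = \frac{98963}{1} = 98963 \cdot 1 = 98963$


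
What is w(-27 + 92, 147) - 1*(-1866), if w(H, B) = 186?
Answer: 2052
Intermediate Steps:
w(-27 + 92, 147) - 1*(-1866) = 186 - 1*(-1866) = 186 + 1866 = 2052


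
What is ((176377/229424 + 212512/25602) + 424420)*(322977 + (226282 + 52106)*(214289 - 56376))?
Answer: 18265778946331772208498607/978952208 ≈ 1.8659e+16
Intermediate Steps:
((176377/229424 + 212512/25602) + 424420)*(322977 + (226282 + 52106)*(214289 - 56376)) = ((176377*(1/229424) + 212512*(1/25602)) + 424420)*(322977 + 278388*157913) = ((176377/229424 + 106256/12801) + 424420)*(322977 + 43961084244) = (26635478521/2936856624 + 424420)*43961407221 = (1246487323836601/2936856624)*43961407221 = 18265778946331772208498607/978952208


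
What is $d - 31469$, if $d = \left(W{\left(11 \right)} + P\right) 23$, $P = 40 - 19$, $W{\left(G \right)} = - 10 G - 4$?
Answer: $-33608$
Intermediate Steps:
$W{\left(G \right)} = -4 - 10 G$
$P = 21$
$d = -2139$ ($d = \left(\left(-4 - 110\right) + 21\right) 23 = \left(-114 + 21\right) 23 = \left(-93\right) 23 = -2139$)
$d - 31469 = -2139 - 31469 = -33608$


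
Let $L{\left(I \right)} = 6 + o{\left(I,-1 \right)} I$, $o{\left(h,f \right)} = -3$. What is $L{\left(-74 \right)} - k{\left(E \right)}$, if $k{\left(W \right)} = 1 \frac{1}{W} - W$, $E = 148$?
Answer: $\frac{55647}{148} \approx 375.99$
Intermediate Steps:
$k{\left(W \right)} = \frac{1}{W} - W$
$L{\left(I \right)} = 6 - 3 I$
$L{\left(-74 \right)} - k{\left(E \right)} = \left(6 - -222\right) - \left(\frac{1}{148} - 148\right) = \left(6 + 222\right) - \left(\frac{1}{148} - 148\right) = 228 - - \frac{21903}{148} = 228 + \frac{21903}{148} = \frac{55647}{148}$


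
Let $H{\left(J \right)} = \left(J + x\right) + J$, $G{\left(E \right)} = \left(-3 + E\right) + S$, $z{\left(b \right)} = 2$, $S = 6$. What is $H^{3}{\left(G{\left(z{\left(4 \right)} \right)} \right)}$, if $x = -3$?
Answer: $343$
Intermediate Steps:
$G{\left(E \right)} = 3 + E$ ($G{\left(E \right)} = \left(-3 + E\right) + 6 = 3 + E$)
$H{\left(J \right)} = -3 + 2 J$ ($H{\left(J \right)} = \left(J - 3\right) + J = \left(-3 + J\right) + J = -3 + 2 J$)
$H^{3}{\left(G{\left(z{\left(4 \right)} \right)} \right)} = \left(-3 + 2 \left(3 + 2\right)\right)^{3} = \left(-3 + 2 \cdot 5\right)^{3} = \left(-3 + 10\right)^{3} = 7^{3} = 343$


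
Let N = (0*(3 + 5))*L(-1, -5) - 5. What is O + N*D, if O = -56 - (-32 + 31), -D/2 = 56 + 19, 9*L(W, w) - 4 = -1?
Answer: 695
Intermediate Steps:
L(W, w) = 1/3 (L(W, w) = 4/9 + (1/9)*(-1) = 4/9 - 1/9 = 1/3)
D = -150 (D = -2*(56 + 19) = -2*75 = -150)
N = -5 (N = (0*(3 + 5))*(1/3) - 5 = (0*8)*(1/3) - 5 = 0*(1/3) - 5 = 0 - 5 = -5)
O = -55 (O = -56 - 1*(-1) = -56 + 1 = -55)
O + N*D = -55 - 5*(-150) = -55 + 750 = 695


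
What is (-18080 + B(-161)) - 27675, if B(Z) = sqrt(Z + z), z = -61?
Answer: -45755 + I*sqrt(222) ≈ -45755.0 + 14.9*I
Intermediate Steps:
B(Z) = sqrt(-61 + Z) (B(Z) = sqrt(Z - 61) = sqrt(-61 + Z))
(-18080 + B(-161)) - 27675 = (-18080 + sqrt(-61 - 161)) - 27675 = (-18080 + sqrt(-222)) - 27675 = (-18080 + I*sqrt(222)) - 27675 = -45755 + I*sqrt(222)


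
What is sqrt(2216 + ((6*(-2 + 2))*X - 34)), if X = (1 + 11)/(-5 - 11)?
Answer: sqrt(2182) ≈ 46.712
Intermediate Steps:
X = -3/4 (X = 12/(-16) = 12*(-1/16) = -3/4 ≈ -0.75000)
sqrt(2216 + ((6*(-2 + 2))*X - 34)) = sqrt(2216 + ((6*(-2 + 2))*(-3/4) - 34)) = sqrt(2216 + ((6*0)*(-3/4) - 34)) = sqrt(2216 + (0*(-3/4) - 34)) = sqrt(2216 + (0 - 34)) = sqrt(2216 - 34) = sqrt(2182)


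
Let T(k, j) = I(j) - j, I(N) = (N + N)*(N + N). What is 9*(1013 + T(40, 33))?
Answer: 48024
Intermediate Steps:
I(N) = 4*N**2 (I(N) = (2*N)*(2*N) = 4*N**2)
T(k, j) = -j + 4*j**2 (T(k, j) = 4*j**2 - j = -j + 4*j**2)
9*(1013 + T(40, 33)) = 9*(1013 + 33*(-1 + 4*33)) = 9*(1013 + 33*(-1 + 132)) = 9*(1013 + 33*131) = 9*(1013 + 4323) = 9*5336 = 48024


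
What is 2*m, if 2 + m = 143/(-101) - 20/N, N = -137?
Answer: -90490/13837 ≈ -6.5397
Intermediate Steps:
m = -45245/13837 (m = -2 + (143/(-101) - 20/(-137)) = -2 + (143*(-1/101) - 20*(-1/137)) = -2 + (-143/101 + 20/137) = -2 - 17571/13837 = -45245/13837 ≈ -3.2699)
2*m = 2*(-45245/13837) = -90490/13837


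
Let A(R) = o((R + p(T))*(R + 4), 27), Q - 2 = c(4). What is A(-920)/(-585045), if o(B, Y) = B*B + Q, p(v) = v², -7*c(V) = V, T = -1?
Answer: -4960437820922/4095315 ≈ -1.2112e+6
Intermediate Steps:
c(V) = -V/7
Q = 10/7 (Q = 2 - ⅐*4 = 2 - 4/7 = 10/7 ≈ 1.4286)
o(B, Y) = 10/7 + B² (o(B, Y) = B*B + 10/7 = B² + 10/7 = 10/7 + B²)
A(R) = 10/7 + (1 + R)²*(4 + R)² (A(R) = 10/7 + ((R + (-1)²)*(R + 4))² = 10/7 + ((R + 1)*(4 + R))² = 10/7 + ((1 + R)*(4 + R))² = 10/7 + (1 + R)²*(4 + R)²)
A(-920)/(-585045) = (10/7 + (4 + (-920)² + 5*(-920))²)/(-585045) = (10/7 + (4 + 846400 - 4600)²)*(-1/585045) = (10/7 + 841804²)*(-1/585045) = (10/7 + 708633974416)*(-1/585045) = (4960437820922/7)*(-1/585045) = -4960437820922/4095315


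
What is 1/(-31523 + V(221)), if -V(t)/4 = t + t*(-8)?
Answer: -1/25335 ≈ -3.9471e-5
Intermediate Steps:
V(t) = 28*t (V(t) = -4*(t + t*(-8)) = -4*(t - 8*t) = -(-28)*t = 28*t)
1/(-31523 + V(221)) = 1/(-31523 + 28*221) = 1/(-31523 + 6188) = 1/(-25335) = -1/25335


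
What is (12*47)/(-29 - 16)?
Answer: -188/15 ≈ -12.533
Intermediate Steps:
(12*47)/(-29 - 16) = 564/(-45) = 564*(-1/45) = -188/15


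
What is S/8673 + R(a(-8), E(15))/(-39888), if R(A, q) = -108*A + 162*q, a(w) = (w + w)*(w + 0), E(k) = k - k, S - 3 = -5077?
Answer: -9710/40719 ≈ -0.23846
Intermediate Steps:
S = -5074 (S = 3 - 5077 = -5074)
E(k) = 0
a(w) = 2*w² (a(w) = (2*w)*w = 2*w²)
S/8673 + R(a(-8), E(15))/(-39888) = -5074/8673 + (-216*(-8)² + 162*0)/(-39888) = -5074*1/8673 + (-216*64 + 0)*(-1/39888) = -86/147 + (-108*128 + 0)*(-1/39888) = -86/147 + (-13824 + 0)*(-1/39888) = -86/147 - 13824*(-1/39888) = -86/147 + 96/277 = -9710/40719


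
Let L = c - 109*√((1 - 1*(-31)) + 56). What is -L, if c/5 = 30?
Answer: -150 + 218*√22 ≈ 872.51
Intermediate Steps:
c = 150 (c = 5*30 = 150)
L = 150 - 218*√22 (L = 150 - 109*√((1 - 1*(-31)) + 56) = 150 - 109*√((1 + 31) + 56) = 150 - 109*√(32 + 56) = 150 - 218*√22 ≈ -872.51)
-L = -(150 - 218*√22) = -150 + 218*√22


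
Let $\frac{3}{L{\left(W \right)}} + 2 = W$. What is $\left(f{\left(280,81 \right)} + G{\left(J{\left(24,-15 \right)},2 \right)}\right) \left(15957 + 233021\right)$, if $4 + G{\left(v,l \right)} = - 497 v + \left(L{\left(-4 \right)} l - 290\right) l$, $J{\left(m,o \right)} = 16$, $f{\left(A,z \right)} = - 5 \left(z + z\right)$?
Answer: $-2327446344$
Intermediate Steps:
$L{\left(W \right)} = \frac{3}{-2 + W}$
$f{\left(A,z \right)} = - 10 z$ ($f{\left(A,z \right)} = - 5 \cdot 2 z = - 10 z$)
$G{\left(v,l \right)} = -4 - 497 v + l \left(-290 - \frac{l}{2}\right)$ ($G{\left(v,l \right)} = -4 + \left(- 497 v + \left(\frac{3}{-2 - 4} l - 290\right) l\right) = -4 + \left(- 497 v + \left(\frac{3}{-6} l - 290\right) l\right) = -4 + \left(- 497 v + \left(3 \left(- \frac{1}{6}\right) l - 290\right) l\right) = -4 + \left(- 497 v + \left(- \frac{l}{2} - 290\right) l\right) = -4 + \left(- 497 v + \left(-290 - \frac{l}{2}\right) l\right) = -4 + \left(- 497 v + l \left(-290 - \frac{l}{2}\right)\right) = -4 - 497 v + l \left(-290 - \frac{l}{2}\right)$)
$\left(f{\left(280,81 \right)} + G{\left(J{\left(24,-15 \right)},2 \right)}\right) \left(15957 + 233021\right) = \left(\left(-10\right) 81 - \left(8536 + 2\right)\right) \left(15957 + 233021\right) = \left(-810 - 8538\right) 248978 = \left(-9348\right) 248978 = -2327446344$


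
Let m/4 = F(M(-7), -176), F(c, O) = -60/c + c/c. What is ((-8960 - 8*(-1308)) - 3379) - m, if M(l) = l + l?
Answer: -13273/7 ≈ -1896.1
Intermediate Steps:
M(l) = 2*l
F(c, O) = 1 - 60/c (F(c, O) = -60/c + 1 = 1 - 60/c)
m = 148/7 (m = 4*((-60 + 2*(-7))/((2*(-7)))) = 4*((-60 - 14)/(-14)) = 4*(-1/14*(-74)) = 4*(37/7) = 148/7 ≈ 21.143)
((-8960 - 8*(-1308)) - 3379) - m = ((-8960 - 8*(-1308)) - 3379) - 1*148/7 = ((-8960 + 10464) - 3379) - 148/7 = (1504 - 3379) - 148/7 = -1875 - 148/7 = -13273/7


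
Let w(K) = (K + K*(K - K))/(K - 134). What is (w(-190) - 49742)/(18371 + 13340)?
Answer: -424111/270378 ≈ -1.5686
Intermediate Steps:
w(K) = K/(-134 + K) (w(K) = (K + K*0)/(-134 + K) = (K + 0)/(-134 + K) = K/(-134 + K))
(w(-190) - 49742)/(18371 + 13340) = (-190/(-134 - 190) - 49742)/(18371 + 13340) = (-190/(-324) - 49742)/31711 = (-190*(-1/324) - 49742)*(1/31711) = (95/162 - 49742)*(1/31711) = -8058109/162*1/31711 = -424111/270378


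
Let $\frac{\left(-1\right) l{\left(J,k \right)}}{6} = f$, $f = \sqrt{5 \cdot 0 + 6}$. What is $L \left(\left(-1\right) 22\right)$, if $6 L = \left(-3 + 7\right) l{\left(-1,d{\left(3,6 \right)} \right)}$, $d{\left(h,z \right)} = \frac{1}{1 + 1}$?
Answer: $88 \sqrt{6} \approx 215.56$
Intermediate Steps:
$d{\left(h,z \right)} = \frac{1}{2}$
$f = \sqrt{6}$ ($f = \sqrt{0 + 6} = \sqrt{6} \approx 2.4495$)
$l{\left(J,k \right)} = - 6 \sqrt{6}$
$L = - 4 \sqrt{6}$ ($L = \frac{\left(-3 + 7\right) \left(- 6 \sqrt{6}\right)}{6} = \frac{4 \left(- 6 \sqrt{6}\right)}{6} = \frac{\left(-24\right) \sqrt{6}}{6} = - 4 \sqrt{6} \approx -9.798$)
$L \left(\left(-1\right) 22\right) = - 4 \sqrt{6} \left(\left(-1\right) 22\right) = - 4 \sqrt{6} \left(-22\right) = 88 \sqrt{6}$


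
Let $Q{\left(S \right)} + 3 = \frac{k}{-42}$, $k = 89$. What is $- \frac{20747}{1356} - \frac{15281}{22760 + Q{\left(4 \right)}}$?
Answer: $- \frac{20698295147}{1295935980} \approx -15.972$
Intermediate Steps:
$Q{\left(S \right)} = - \frac{215}{42}$ ($Q{\left(S \right)} = -3 + \frac{89}{-42} = -3 + 89 \left(- \frac{1}{42}\right) = -3 - \frac{89}{42} = - \frac{215}{42}$)
$- \frac{20747}{1356} - \frac{15281}{22760 + Q{\left(4 \right)}} = - \frac{20747}{1356} - \frac{15281}{22760 - \frac{215}{42}} = \left(-20747\right) \frac{1}{1356} - \frac{15281}{\frac{955705}{42}} = - \frac{20747}{1356} - \frac{641802}{955705} = - \frac{20698295147}{1295935980}$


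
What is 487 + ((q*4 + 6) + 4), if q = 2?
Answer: 505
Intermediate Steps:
487 + ((q*4 + 6) + 4) = 487 + ((2*4 + 6) + 4) = 487 + ((8 + 6) + 4) = 487 + (14 + 4) = 487 + 18 = 505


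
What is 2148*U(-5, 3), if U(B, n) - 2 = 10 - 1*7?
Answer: 10740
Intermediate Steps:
U(B, n) = 5 (U(B, n) = 2 + (10 - 1*7) = 2 + (10 - 7) = 2 + 3 = 5)
2148*U(-5, 3) = 2148*5 = 10740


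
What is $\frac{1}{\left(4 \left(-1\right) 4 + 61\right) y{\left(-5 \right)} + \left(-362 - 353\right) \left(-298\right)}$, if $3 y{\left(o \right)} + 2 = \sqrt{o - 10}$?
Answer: $\frac{42608}{9077208995} - \frac{3 i \sqrt{15}}{9077208995} \approx 4.694 \cdot 10^{-6} - 1.28 \cdot 10^{-9} i$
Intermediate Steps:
$y{\left(o \right)} = - \frac{2}{3} + \frac{\sqrt{-10 + o}}{3}$ ($y{\left(o \right)} = - \frac{2}{3} + \frac{\sqrt{o - 10}}{3} = - \frac{2}{3} + \frac{\sqrt{-10 + o}}{3}$)
$\frac{1}{\left(4 \left(-1\right) 4 + 61\right) y{\left(-5 \right)} + \left(-362 - 353\right) \left(-298\right)} = \frac{1}{\left(4 \left(-1\right) 4 + 61\right) \left(- \frac{2}{3} + \frac{\sqrt{-10 - 5}}{3}\right) + \left(-362 - 353\right) \left(-298\right)} = \frac{1}{\left(\left(-4\right) 4 + 61\right) \left(- \frac{2}{3} + \frac{\sqrt{-15}}{3}\right) - -213070} = \frac{1}{\left(-16 + 61\right) \left(- \frac{2}{3} + \frac{i \sqrt{15}}{3}\right) + 213070} = \frac{1}{45 \left(- \frac{2}{3} + \frac{i \sqrt{15}}{3}\right) + 213070} = \frac{1}{\left(-30 + 15 i \sqrt{15}\right) + 213070} = \frac{1}{213040 + 15 i \sqrt{15}}$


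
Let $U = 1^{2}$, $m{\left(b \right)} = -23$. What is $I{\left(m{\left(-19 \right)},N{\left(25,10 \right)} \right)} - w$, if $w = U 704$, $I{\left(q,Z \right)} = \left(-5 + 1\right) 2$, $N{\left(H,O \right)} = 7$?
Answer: $-712$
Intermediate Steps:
$U = 1$
$I{\left(q,Z \right)} = -8$ ($I{\left(q,Z \right)} = \left(-4\right) 2 = -8$)
$w = 704$ ($w = 1 \cdot 704 = 704$)
$I{\left(m{\left(-19 \right)},N{\left(25,10 \right)} \right)} - w = -8 - 704 = -712$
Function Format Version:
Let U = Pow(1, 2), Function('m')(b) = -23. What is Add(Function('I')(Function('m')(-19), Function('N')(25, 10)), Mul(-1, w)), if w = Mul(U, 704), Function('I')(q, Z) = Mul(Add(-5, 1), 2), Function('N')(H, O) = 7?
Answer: -712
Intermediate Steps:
U = 1
Function('I')(q, Z) = -8 (Function('I')(q, Z) = Mul(-4, 2) = -8)
w = 704 (w = Mul(1, 704) = 704)
Add(Function('I')(Function('m')(-19), Function('N')(25, 10)), Mul(-1, w)) = Add(-8, Mul(-1, 704)) = Add(-8, -704) = -712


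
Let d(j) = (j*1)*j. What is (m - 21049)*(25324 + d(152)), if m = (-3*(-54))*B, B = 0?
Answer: -1019360972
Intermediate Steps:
m = 0 (m = -3*(-54)*0 = 162*0 = 0)
d(j) = j**2 (d(j) = j*j = j**2)
(m - 21049)*(25324 + d(152)) = (0 - 21049)*(25324 + 152**2) = -21049*(25324 + 23104) = -21049*48428 = -1019360972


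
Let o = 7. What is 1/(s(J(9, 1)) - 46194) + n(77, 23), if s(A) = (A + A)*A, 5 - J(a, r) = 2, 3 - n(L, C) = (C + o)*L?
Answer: -106528033/46176 ≈ -2307.0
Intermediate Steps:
n(L, C) = 3 - L*(7 + C) (n(L, C) = 3 - (C + 7)*L = 3 - (7 + C)*L = 3 - L*(7 + C))
J(a, r) = 3 (J(a, r) = 5 - 1*2 = 5 - 2 = 3)
s(A) = 2*A² (s(A) = (2*A)*A = 2*A²)
1/(s(J(9, 1)) - 46194) + n(77, 23) = 1/(2*3² - 46194) + (3 - 7*77 - 1*23*77) = 1/(2*9 - 46194) + (3 - 539 - 1771) = 1/(18 - 46194) - 2307 = 1/(-46176) - 2307 = -1/46176 - 2307 = -106528033/46176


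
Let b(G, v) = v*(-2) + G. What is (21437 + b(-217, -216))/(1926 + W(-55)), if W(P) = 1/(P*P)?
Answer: 65497300/5826151 ≈ 11.242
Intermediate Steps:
b(G, v) = G - 2*v (b(G, v) = -2*v + G = G - 2*v)
W(P) = P⁻² (W(P) = 1/(P²) = P⁻²)
(21437 + b(-217, -216))/(1926 + W(-55)) = (21437 + (-217 - 2*(-216)))/(1926 + (-55)⁻²) = (21437 + (-217 + 432))/(1926 + 1/3025) = (21437 + 215)/(5826151/3025) = 21652*(3025/5826151) = 65497300/5826151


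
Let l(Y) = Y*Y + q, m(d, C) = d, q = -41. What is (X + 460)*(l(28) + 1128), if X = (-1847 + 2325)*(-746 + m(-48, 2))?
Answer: -709243712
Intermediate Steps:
X = -379532 (X = (-1847 + 2325)*(-746 - 48) = 478*(-794) = -379532)
l(Y) = -41 + Y**2 (l(Y) = Y*Y - 41 = Y**2 - 41 = -41 + Y**2)
(X + 460)*(l(28) + 1128) = (-379532 + 460)*((-41 + 28**2) + 1128) = -379072*((-41 + 784) + 1128) = -379072*(743 + 1128) = -379072*1871 = -709243712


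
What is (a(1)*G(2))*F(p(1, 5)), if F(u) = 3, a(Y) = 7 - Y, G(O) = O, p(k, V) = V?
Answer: 36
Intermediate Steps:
(a(1)*G(2))*F(p(1, 5)) = ((7 - 1*1)*2)*3 = ((7 - 1)*2)*3 = (6*2)*3 = 12*3 = 36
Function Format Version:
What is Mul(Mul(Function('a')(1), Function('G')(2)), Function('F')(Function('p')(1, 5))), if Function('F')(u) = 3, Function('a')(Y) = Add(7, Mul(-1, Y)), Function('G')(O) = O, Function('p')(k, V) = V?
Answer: 36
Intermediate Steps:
Mul(Mul(Function('a')(1), Function('G')(2)), Function('F')(Function('p')(1, 5))) = Mul(Mul(Add(7, Mul(-1, 1)), 2), 3) = Mul(Mul(Add(7, -1), 2), 3) = Mul(Mul(6, 2), 3) = Mul(12, 3) = 36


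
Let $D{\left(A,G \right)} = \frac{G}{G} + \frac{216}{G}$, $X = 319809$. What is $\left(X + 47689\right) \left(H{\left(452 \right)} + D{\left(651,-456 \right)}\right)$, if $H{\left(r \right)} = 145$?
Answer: $53480630$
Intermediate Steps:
$D{\left(A,G \right)} = 1 + \frac{216}{G}$
$\left(X + 47689\right) \left(H{\left(452 \right)} + D{\left(651,-456 \right)}\right) = \left(319809 + 47689\right) \left(145 + \frac{216 - 456}{-456}\right) = 367498 \left(145 - - \frac{10}{19}\right) = 367498 \left(145 + \frac{10}{19}\right) = 367498 \cdot \frac{2765}{19} = 53480630$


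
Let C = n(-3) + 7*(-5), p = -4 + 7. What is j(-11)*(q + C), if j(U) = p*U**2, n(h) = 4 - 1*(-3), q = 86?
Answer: 21054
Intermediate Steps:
p = 3
n(h) = 7 (n(h) = 4 + 3 = 7)
C = -28 (C = 7 + 7*(-5) = 7 - 35 = -28)
j(U) = 3*U**2
j(-11)*(q + C) = (3*(-11)**2)*(86 - 28) = (3*121)*58 = 363*58 = 21054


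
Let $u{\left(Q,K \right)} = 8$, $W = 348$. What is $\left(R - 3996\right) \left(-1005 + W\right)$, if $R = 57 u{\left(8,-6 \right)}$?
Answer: $2325780$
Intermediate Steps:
$R = 456$ ($R = 57 \cdot 8 = 456$)
$\left(R - 3996\right) \left(-1005 + W\right) = \left(456 - 3996\right) \left(-1005 + 348\right) = \left(-3540\right) \left(-657\right) = 2325780$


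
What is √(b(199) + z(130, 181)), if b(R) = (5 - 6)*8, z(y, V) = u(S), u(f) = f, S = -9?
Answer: I*√17 ≈ 4.1231*I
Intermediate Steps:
z(y, V) = -9
b(R) = -8 (b(R) = -1*8 = -8)
√(b(199) + z(130, 181)) = √(-8 - 9) = √(-17) = I*√17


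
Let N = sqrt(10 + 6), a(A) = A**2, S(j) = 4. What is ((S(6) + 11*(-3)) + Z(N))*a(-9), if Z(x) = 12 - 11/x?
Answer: -6399/4 ≈ -1599.8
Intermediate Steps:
N = 4 (N = sqrt(16) = 4)
Z(x) = 12 - 11/x
((S(6) + 11*(-3)) + Z(N))*a(-9) = ((4 + 11*(-3)) + (12 - 11/4))*(-9)**2 = ((4 - 33) + (12 - 11*1/4))*81 = (-29 + (12 - 11/4))*81 = (-29 + 37/4)*81 = -79/4*81 = -6399/4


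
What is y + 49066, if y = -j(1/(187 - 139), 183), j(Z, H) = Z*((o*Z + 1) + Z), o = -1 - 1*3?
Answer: 12560891/256 ≈ 49066.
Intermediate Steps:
o = -4 (o = -1 - 3 = -4)
j(Z, H) = Z*(1 - 3*Z) (j(Z, H) = Z*((-4*Z + 1) + Z) = Z*((1 - 4*Z) + Z) = Z*(1 - 3*Z))
y = -5/256 (y = -(1 - 3/(187 - 139))/(187 - 139) = -(1 - 3/48)/48 = -(1 - 3*1/48)/48 = -(1 - 1/16)/48 = -15/(48*16) = -1*5/256 = -5/256 ≈ -0.019531)
y + 49066 = -5/256 + 49066 = 12560891/256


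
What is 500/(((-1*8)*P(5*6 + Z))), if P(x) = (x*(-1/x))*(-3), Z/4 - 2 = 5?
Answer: -125/6 ≈ -20.833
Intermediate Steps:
Z = 28 (Z = 8 + 4*5 = 8 + 20 = 28)
P(x) = 3 (P(x) = -1*(-3) = 3)
500/(((-1*8)*P(5*6 + Z))) = 500/((-1*8*3)) = 500/((-8*3)) = 500/(-24) = 500*(-1/24) = -125/6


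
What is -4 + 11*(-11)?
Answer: -125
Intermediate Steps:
-4 + 11*(-11) = -4 - 121 = -125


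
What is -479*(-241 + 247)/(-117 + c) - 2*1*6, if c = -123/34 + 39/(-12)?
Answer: 94356/8423 ≈ 11.202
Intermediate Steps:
c = -467/68 (c = -123*1/34 + 39*(-1/12) = -123/34 - 13/4 = -467/68 ≈ -6.8676)
-479*(-241 + 247)/(-117 + c) - 2*1*6 = -479*(-241 + 247)/(-117 - 467/68) - 2*1*6 = -2874/(-8423/68) - 2*6 = -2874*(-68)/8423 - 1*12 = -479*(-408/8423) - 12 = 195432/8423 - 12 = 94356/8423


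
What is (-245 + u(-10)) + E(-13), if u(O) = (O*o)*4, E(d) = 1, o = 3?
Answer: -364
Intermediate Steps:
u(O) = 12*O (u(O) = (O*3)*4 = (3*O)*4 = 12*O)
(-245 + u(-10)) + E(-13) = (-245 + 12*(-10)) + 1 = (-245 - 120) + 1 = -365 + 1 = -364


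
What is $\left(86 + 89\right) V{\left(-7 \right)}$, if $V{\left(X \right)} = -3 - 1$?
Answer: $-700$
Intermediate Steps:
$V{\left(X \right)} = -4$
$\left(86 + 89\right) V{\left(-7 \right)} = \left(86 + 89\right) \left(-4\right) = 175 \left(-4\right) = -700$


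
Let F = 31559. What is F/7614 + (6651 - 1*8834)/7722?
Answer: 2102567/544401 ≈ 3.8622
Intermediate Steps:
F/7614 + (6651 - 1*8834)/7722 = 31559/7614 + (6651 - 1*8834)/7722 = 31559*(1/7614) + (6651 - 8834)*(1/7722) = 31559/7614 - 2183*1/7722 = 31559/7614 - 2183/7722 = 2102567/544401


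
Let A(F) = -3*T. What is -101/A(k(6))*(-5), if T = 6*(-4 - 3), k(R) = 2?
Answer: 505/126 ≈ 4.0079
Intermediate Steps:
T = -42 (T = 6*(-7) = -42)
A(F) = 126 (A(F) = -3*(-42) = 126)
-101/A(k(6))*(-5) = -101/126*(-5) = 505/126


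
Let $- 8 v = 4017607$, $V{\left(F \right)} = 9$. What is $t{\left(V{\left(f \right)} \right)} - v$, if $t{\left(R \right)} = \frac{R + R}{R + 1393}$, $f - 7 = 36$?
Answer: $\frac{2816342579}{5608} \approx 5.022 \cdot 10^{5}$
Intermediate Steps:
$f = 43$ ($f = 7 + 36 = 43$)
$v = - \frac{4017607}{8}$ ($v = \left(- \frac{1}{8}\right) 4017607 = - \frac{4017607}{8} \approx -5.022 \cdot 10^{5}$)
$t{\left(R \right)} = \frac{2 R}{1393 + R}$
$t{\left(V{\left(f \right)} \right)} - v = 2 \cdot 9 \frac{1}{1393 + 9} - - \frac{4017607}{8} = 2 \cdot 9 \cdot \frac{1}{1402} + \frac{4017607}{8} = \frac{9}{701} + \frac{4017607}{8} = \frac{2816342579}{5608}$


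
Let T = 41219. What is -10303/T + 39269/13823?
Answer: 1476210542/569770237 ≈ 2.5909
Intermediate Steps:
-10303/T + 39269/13823 = -10303/41219 + 39269/13823 = 1476210542/569770237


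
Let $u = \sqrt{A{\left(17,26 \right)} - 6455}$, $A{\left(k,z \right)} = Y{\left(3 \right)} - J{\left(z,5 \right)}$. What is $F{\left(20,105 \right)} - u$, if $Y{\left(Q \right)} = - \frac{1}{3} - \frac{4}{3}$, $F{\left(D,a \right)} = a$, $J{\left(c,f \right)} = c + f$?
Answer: $105 - \frac{i \sqrt{58389}}{3} \approx 105.0 - 80.546 i$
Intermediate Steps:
$Y{\left(Q \right)} = - \frac{5}{3}$ ($Y{\left(Q \right)} = \left(-1\right) \frac{1}{3} - \frac{4}{3} = - \frac{1}{3} - \frac{4}{3} = - \frac{5}{3}$)
$A{\left(k,z \right)} = - \frac{20}{3} - z$ ($A{\left(k,z \right)} = - \frac{5}{3} - \left(z + 5\right) = - \frac{5}{3} - \left(5 + z\right) = - \frac{20}{3} - z$)
$u = \frac{i \sqrt{58389}}{3}$ ($u = \sqrt{\left(- \frac{20}{3} - 26\right) - 6455} = \sqrt{- \frac{98}{3} - 6455} = \sqrt{- \frac{19463}{3}} = \frac{i \sqrt{58389}}{3} \approx 80.546 i$)
$F{\left(20,105 \right)} - u = 105 - \frac{i \sqrt{58389}}{3}$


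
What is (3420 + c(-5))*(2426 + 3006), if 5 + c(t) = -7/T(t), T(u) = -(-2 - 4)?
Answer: 55631828/3 ≈ 1.8544e+7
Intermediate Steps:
T(u) = 6 (T(u) = -1*(-6) = 6)
c(t) = -37/6 (c(t) = -5 - 7/6 = -37/6)
(3420 + c(-5))*(2426 + 3006) = (3420 - 37/6)*(2426 + 3006) = (20483/6)*5432 = 55631828/3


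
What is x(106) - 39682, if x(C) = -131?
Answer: -39813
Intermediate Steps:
x(106) - 39682 = -131 - 39682 = -39813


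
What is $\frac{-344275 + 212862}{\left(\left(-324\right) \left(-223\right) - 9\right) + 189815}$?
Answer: $- \frac{131413}{262058} \approx -0.50146$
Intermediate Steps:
$\frac{-344275 + 212862}{\left(\left(-324\right) \left(-223\right) - 9\right) + 189815} = - \frac{131413}{\left(72252 + \left(-115 + 106\right)\right) + 189815} = - \frac{131413}{\left(72252 - 9\right) + 189815} = - \frac{131413}{72243 + 189815} = - \frac{131413}{262058}$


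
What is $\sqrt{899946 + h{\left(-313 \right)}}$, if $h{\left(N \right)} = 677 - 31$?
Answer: $4 \sqrt{56287} \approx 949.0$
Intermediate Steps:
$h{\left(N \right)} = 646$ ($h{\left(N \right)} = 677 - 31 = 646$)
$\sqrt{899946 + h{\left(-313 \right)}} = \sqrt{899946 + 646} = \sqrt{900592} = 4 \sqrt{56287}$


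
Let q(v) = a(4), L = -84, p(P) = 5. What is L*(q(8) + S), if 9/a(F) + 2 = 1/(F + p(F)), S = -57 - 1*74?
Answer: 193872/17 ≈ 11404.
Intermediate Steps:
S = -131 (S = -57 - 74 = -131)
a(F) = 9/(-2 + 1/(5 + F)) (a(F) = 9/(-2 + 1/(F + 5)) = 9/(-2 + 1/(5 + F)))
q(v) = -81/17 (q(v) = 9*(-5 - 1*4)/(9 + 2*4) = 9*(-5 - 4)/(9 + 8) = 9*(-9)/17 = 9*(1/17)*(-9) = -81/17)
L*(q(8) + S) = -84*(-81/17 - 131) = -84*(-2308/17) = 193872/17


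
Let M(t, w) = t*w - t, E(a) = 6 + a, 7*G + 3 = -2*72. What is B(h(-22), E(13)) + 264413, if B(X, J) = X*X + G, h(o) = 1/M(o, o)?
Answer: 67693870113/256036 ≈ 2.6439e+5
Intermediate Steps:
G = -21 (G = -3/7 + (-2*72)/7 = -3/7 + (⅐)*(-144) = -3/7 - 144/7 = -21)
M(t, w) = -t + t*w
h(o) = 1/(o*(-1 + o))
B(X, J) = -21 + X² (B(X, J) = X*X - 21 = X² - 21 = -21 + X²)
B(h(-22), E(13)) + 264413 = (-21 + (1/((-22)*(-1 - 22)))²) + 264413 = (-21 + (-1/22/(-23))²) + 264413 = (-21 + (-1/22*(-1/23))²) + 264413 = (-21 + (1/506)²) + 264413 = (-21 + 1/256036) + 264413 = -5376755/256036 + 264413 = 67693870113/256036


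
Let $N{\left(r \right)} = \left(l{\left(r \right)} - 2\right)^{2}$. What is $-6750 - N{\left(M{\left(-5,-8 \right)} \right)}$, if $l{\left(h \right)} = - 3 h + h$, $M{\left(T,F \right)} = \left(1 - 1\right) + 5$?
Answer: $-6894$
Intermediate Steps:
$M{\left(T,F \right)} = 5$ ($M{\left(T,F \right)} = 0 + 5 = 5$)
$l{\left(h \right)} = - 2 h$
$N{\left(r \right)} = \left(-2 - 2 r\right)^{2}$ ($N{\left(r \right)} = \left(- 2 r - 2\right)^{2} = \left(-2 - 2 r\right)^{2}$)
$-6750 - N{\left(M{\left(-5,-8 \right)} \right)} = -6750 - 4 \left(1 + 5\right)^{2} = -6750 - 4 \cdot 6^{2} = -6750 - 4 \cdot 36 = -6750 - 144 = -6894$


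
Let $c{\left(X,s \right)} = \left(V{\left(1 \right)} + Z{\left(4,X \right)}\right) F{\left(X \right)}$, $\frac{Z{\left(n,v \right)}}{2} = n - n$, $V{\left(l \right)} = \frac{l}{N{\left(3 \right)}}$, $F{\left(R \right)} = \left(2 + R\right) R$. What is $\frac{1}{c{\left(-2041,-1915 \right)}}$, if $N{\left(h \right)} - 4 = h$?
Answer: $\frac{7}{4161599} \approx 1.682 \cdot 10^{-6}$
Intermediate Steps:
$N{\left(h \right)} = 4 + h$
$F{\left(R \right)} = R \left(2 + R\right)$
$V{\left(l \right)} = \frac{l}{7}$ ($V{\left(l \right)} = \frac{l}{4 + 3} = \frac{l}{7}$)
$Z{\left(n,v \right)} = 0$ ($Z{\left(n,v \right)} = 2 \left(n - n\right) = 2 \cdot 0 = 0$)
$c{\left(X,s \right)} = \frac{X \left(2 + X\right)}{7}$ ($c{\left(X,s \right)} = \left(\frac{1}{7} \cdot 1 + 0\right) X \left(2 + X\right) = \left(\frac{1}{7} + 0\right) X \left(2 + X\right) = \frac{X \left(2 + X\right)}{7}$)
$\frac{1}{c{\left(-2041,-1915 \right)}} = \frac{1}{\frac{1}{7} \left(-2041\right) \left(2 - 2041\right)} = \frac{1}{\frac{1}{7} \left(-2041\right) \left(-2039\right)} = \frac{1}{\frac{4161599}{7}} = \frac{7}{4161599}$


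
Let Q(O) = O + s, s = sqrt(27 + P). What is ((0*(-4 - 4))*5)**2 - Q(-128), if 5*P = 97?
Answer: 128 - 2*sqrt(290)/5 ≈ 121.19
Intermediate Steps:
P = 97/5 (P = (1/5)*97 = 97/5 ≈ 19.400)
s = 2*sqrt(290)/5 (s = sqrt(27 + 97/5) = sqrt(232/5) = 2*sqrt(290)/5 ≈ 6.8118)
Q(O) = O + 2*sqrt(290)/5
((0*(-4 - 4))*5)**2 - Q(-128) = ((0*(-4 - 4))*5)**2 - (-128 + 2*sqrt(290)/5) = ((0*(-8))*5)**2 + (128 - 2*sqrt(290)/5) = (0*5)**2 + (128 - 2*sqrt(290)/5) = 0**2 + (128 - 2*sqrt(290)/5) = 0 + (128 - 2*sqrt(290)/5) = 128 - 2*sqrt(290)/5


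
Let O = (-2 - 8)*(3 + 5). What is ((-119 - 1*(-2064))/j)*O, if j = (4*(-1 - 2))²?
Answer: -9725/9 ≈ -1080.6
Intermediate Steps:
j = 144 (j = (4*(-3))² = (-12)² = 144)
O = -80 (O = -10*8 = -80)
((-119 - 1*(-2064))/j)*O = ((-119 - 1*(-2064))/144)*(-80) = ((-119 + 2064)*(1/144))*(-80) = (1945*(1/144))*(-80) = (1945/144)*(-80) = -9725/9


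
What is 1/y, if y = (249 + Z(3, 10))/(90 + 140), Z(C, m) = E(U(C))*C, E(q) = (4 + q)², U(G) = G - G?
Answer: 230/297 ≈ 0.77441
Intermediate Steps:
U(G) = 0
Z(C, m) = 16*C (Z(C, m) = (4 + 0)²*C = 4²*C = 16*C)
y = 297/230 (y = (249 + 16*3)/(90 + 140) = (249 + 48)/230 = 297*(1/230) = 297/230 ≈ 1.2913)
1/y = 1/(297/230) = 230/297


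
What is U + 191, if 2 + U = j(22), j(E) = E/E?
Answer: 190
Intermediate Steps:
j(E) = 1
U = -1 (U = -2 + 1 = -1)
U + 191 = -1 + 191 = 190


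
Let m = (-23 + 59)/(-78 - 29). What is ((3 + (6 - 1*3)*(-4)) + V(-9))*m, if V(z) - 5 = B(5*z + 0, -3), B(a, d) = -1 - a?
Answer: -1440/107 ≈ -13.458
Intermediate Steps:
m = -36/107 (m = 36/(-107) = 36*(-1/107) = -36/107 ≈ -0.33645)
V(z) = 4 - 5*z (V(z) = 5 + (-1 - (5*z + 0)) = 5 + (-1 - 5*z) = 4 - 5*z)
((3 + (6 - 1*3)*(-4)) + V(-9))*m = ((3 + (6 - 1*3)*(-4)) + (4 - 5*(-9)))*(-36/107) = ((3 + (6 - 3)*(-4)) + (4 + 45))*(-36/107) = ((3 + 3*(-4)) + 49)*(-36/107) = ((3 - 12) + 49)*(-36/107) = (-9 + 49)*(-36/107) = 40*(-36/107) = -1440/107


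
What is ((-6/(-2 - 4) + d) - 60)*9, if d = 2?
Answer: -513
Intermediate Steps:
((-6/(-2 - 4) + d) - 60)*9 = ((-6/(-2 - 4) + 2) - 60)*9 = ((-6/(-6) + 2) - 60)*9 = ((-6*(-⅙) + 2) - 60)*9 = ((1 + 2) - 60)*9 = (3 - 60)*9 = -57*9 = -513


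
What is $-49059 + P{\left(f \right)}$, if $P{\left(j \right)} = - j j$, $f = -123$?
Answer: $-64188$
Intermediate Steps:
$P{\left(j \right)} = - j^{2}$
$-49059 + P{\left(f \right)} = -49059 - \left(-123\right)^{2} = -49059 - 15129 = -64188$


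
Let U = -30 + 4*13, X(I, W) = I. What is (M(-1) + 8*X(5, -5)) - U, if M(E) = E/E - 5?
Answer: 14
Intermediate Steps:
M(E) = -4 (M(E) = 1 - 5 = -4)
U = 22 (U = -30 + 52 = 22)
(M(-1) + 8*X(5, -5)) - U = (-4 + 8*5) - 1*22 = (-4 + 40) - 22 = 36 - 22 = 14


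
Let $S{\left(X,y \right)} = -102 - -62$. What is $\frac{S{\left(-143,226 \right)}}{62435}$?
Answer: $- \frac{8}{12487} \approx -0.00064067$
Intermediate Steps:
$S{\left(X,y \right)} = -40$ ($S{\left(X,y \right)} = -102 + 62 = -40$)
$\frac{S{\left(-143,226 \right)}}{62435} = - \frac{40}{62435} = \left(-40\right) \frac{1}{62435} = - \frac{8}{12487}$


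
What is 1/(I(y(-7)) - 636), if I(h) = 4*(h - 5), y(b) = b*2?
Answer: -1/712 ≈ -0.0014045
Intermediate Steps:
y(b) = 2*b
I(h) = -20 + 4*h (I(h) = 4*(-5 + h) = -20 + 4*h)
1/(I(y(-7)) - 636) = 1/((-20 + 4*(2*(-7))) - 636) = 1/((-20 + 4*(-14)) - 636) = 1/((-20 - 56) - 636) = 1/(-76 - 636) = 1/(-712) = -1/712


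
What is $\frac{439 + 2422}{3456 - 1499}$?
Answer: $\frac{2861}{1957} \approx 1.4619$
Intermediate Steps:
$\frac{439 + 2422}{3456 - 1499} = \frac{2861}{1957}$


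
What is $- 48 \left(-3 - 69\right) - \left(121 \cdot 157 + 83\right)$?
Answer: $-15624$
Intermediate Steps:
$- 48 \left(-3 - 69\right) - \left(121 \cdot 157 + 83\right) = \left(-48\right) \left(-72\right) - \left(18997 + 83\right) = 3456 - 19080 = -15624$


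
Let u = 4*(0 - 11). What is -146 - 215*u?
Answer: 9314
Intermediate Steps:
u = -44 (u = 4*(-11) = -44)
-146 - 215*u = -146 - 215*(-44) = -146 + 9460 = 9314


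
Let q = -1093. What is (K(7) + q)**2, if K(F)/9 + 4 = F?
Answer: 1136356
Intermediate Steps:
K(F) = -36 + 9*F
(K(7) + q)**2 = ((-36 + 9*7) - 1093)**2 = ((-36 + 63) - 1093)**2 = (27 - 1093)**2 = (-1066)**2 = 1136356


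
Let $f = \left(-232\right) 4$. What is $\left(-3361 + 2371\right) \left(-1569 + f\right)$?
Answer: $2472030$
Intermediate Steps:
$f = -928$
$\left(-3361 + 2371\right) \left(-1569 + f\right) = \left(-3361 + 2371\right) \left(-1569 - 928\right) = \left(-990\right) \left(-2497\right) = 2472030$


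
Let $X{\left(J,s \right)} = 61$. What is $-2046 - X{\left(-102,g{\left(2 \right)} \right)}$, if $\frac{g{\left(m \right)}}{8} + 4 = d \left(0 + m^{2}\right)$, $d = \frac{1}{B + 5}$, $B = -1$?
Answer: $-2107$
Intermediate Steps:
$d = \frac{1}{4}$ ($d = \frac{1}{-1 + 5} = \frac{1}{4} \approx 0.25$)
$g{\left(m \right)} = -32 + 2 m^{2}$ ($g{\left(m \right)} = -32 + 8 \frac{0 + m^{2}}{4} = -32 + 8 \frac{m^{2}}{4} = -32 + 2 m^{2}$)
$-2046 - X{\left(-102,g{\left(2 \right)} \right)} = -2046 - 61 = -2107$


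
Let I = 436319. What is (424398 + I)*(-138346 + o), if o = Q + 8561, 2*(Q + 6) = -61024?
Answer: -137975517251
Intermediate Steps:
Q = -30518 (Q = -6 + (½)*(-61024) = -6 - 30512 = -30518)
o = -21957 (o = -30518 + 8561 = -21957)
(424398 + I)*(-138346 + o) = (424398 + 436319)*(-138346 - 21957) = 860717*(-160303) = -137975517251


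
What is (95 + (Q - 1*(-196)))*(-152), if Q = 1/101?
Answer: -4467584/101 ≈ -44234.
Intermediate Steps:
Q = 1/101 ≈ 0.0099010
(95 + (Q - 1*(-196)))*(-152) = (95 + (1/101 - 1*(-196)))*(-152) = (95 + (1/101 + 196))*(-152) = (95 + 19797/101)*(-152) = (29392/101)*(-152) = -4467584/101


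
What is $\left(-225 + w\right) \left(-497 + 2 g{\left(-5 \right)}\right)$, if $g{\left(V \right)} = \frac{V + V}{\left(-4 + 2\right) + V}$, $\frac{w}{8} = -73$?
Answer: $\frac{2798331}{7} \approx 3.9976 \cdot 10^{5}$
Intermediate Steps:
$w = -584$ ($w = 8 \left(-73\right) = -584$)
$g{\left(V \right)} = \frac{2 V}{-2 + V}$
$\left(-225 + w\right) \left(-497 + 2 g{\left(-5 \right)}\right) = \left(-225 - 584\right) \left(-497 + 2 \cdot 2 \left(-5\right) \frac{1}{-2 - 5}\right) = - 809 \left(-497 + 2 \cdot 2 \left(-5\right) \frac{1}{-7}\right) = - 809 \left(-497 + 2 \cdot 2 \left(-5\right) \left(- \frac{1}{7}\right)\right) = - 809 \left(-497 + 2 \cdot \frac{10}{7}\right) = - 809 \left(-497 + \frac{20}{7}\right) = \left(-809\right) \left(- \frac{3459}{7}\right) = \frac{2798331}{7}$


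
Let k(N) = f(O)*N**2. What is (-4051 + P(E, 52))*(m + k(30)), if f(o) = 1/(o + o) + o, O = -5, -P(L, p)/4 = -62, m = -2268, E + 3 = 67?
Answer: 26080974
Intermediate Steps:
E = 64 (E = -3 + 67 = 64)
P(L, p) = 248 (P(L, p) = -4*(-62) = 248)
f(o) = o + 1/(2*o) (f(o) = 1/(2*o) + o = o + 1/(2*o))
k(N) = -51*N**2/10 (k(N) = (-5 + (1/2)/(-5))*N**2 = (-5 + (1/2)*(-1/5))*N**2 = (-5 - 1/10)*N**2 = -51*N**2/10)
(-4051 + P(E, 52))*(m + k(30)) = (-4051 + 248)*(-2268 - 51/10*30**2) = -3803*(-2268 - 51/10*900) = -3803*(-2268 - 4590) = -3803*(-6858) = 26080974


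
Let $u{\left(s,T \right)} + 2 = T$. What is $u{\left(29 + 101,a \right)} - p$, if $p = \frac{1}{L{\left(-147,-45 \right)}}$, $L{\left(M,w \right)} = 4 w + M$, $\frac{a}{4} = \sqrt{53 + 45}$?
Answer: $- \frac{653}{327} + 28 \sqrt{2} \approx 37.601$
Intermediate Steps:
$a = 28 \sqrt{2}$ ($a = 4 \sqrt{53 + 45} = 4 \sqrt{98} = 4 \cdot 7 \sqrt{2} = 28 \sqrt{2} \approx 39.598$)
$u{\left(s,T \right)} = -2 + T$
$L{\left(M,w \right)} = M + 4 w$
$p = - \frac{1}{327}$ ($p = \frac{1}{-147 + 4 \left(-45\right)} = \frac{1}{-147 - 180} = \frac{1}{-327} = - \frac{1}{327} \approx -0.0030581$)
$u{\left(29 + 101,a \right)} - p = \left(-2 + 28 \sqrt{2}\right) - - \frac{1}{327} = \left(-2 + 28 \sqrt{2}\right) + \frac{1}{327} = - \frac{653}{327} + 28 \sqrt{2}$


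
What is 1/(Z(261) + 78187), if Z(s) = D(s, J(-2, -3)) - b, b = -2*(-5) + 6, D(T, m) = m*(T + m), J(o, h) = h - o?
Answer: 1/77911 ≈ 1.2835e-5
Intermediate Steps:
b = 16 (b = 10 + 6 = 16)
Z(s) = -15 - s (Z(s) = (-3 - 1*(-2))*(s + (-3 - 1*(-2))) - 1*16 = (-3 + 2)*(s + (-3 + 2)) - 16 = -(s - 1) - 16 = -(-1 + s) - 16 = (1 - s) - 16 = -15 - s)
1/(Z(261) + 78187) = 1/((-15 - 1*261) + 78187) = 1/((-15 - 261) + 78187) = 1/(-276 + 78187) = 1/77911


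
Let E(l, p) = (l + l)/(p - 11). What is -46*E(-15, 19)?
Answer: 345/2 ≈ 172.50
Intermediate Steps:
E(l, p) = 2*l/(-11 + p) (E(l, p) = (2*l)/(-11 + p) = 2*l/(-11 + p))
-46*E(-15, 19) = -92*(-15)/(-11 + 19) = -92*(-15)/8 = -46*(-15/4) = 345/2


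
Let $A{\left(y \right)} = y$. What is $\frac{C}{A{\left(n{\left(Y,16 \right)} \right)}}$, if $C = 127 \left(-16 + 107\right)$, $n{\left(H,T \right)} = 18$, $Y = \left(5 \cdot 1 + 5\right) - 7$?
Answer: $\frac{11557}{18} \approx 642.06$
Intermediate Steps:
$Y = 3$ ($Y = \left(5 + 5\right) - 7 = 10 - 7 = 3$)
$C = 11557$ ($C = 127 \cdot 91 = 11557$)
$\frac{C}{A{\left(n{\left(Y,16 \right)} \right)}} = \frac{11557}{18}$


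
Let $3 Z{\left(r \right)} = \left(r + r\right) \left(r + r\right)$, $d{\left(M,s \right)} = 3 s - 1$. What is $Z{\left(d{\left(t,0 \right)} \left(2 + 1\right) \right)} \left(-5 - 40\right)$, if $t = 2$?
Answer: $-540$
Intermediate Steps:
$d{\left(M,s \right)} = -1 + 3 s$
$Z{\left(r \right)} = \frac{4 r^{2}}{3}$ ($Z{\left(r \right)} = \frac{\left(r + r\right) \left(r + r\right)}{3} = \frac{2 r 2 r}{3} = \frac{4 r^{2}}{3}$)
$Z{\left(d{\left(t,0 \right)} \left(2 + 1\right) \right)} \left(-5 - 40\right) = \frac{4 \left(\left(-1 + 3 \cdot 0\right) \left(2 + 1\right)\right)^{2}}{3} \left(-5 - 40\right) = \frac{4 \left(\left(-1 + 0\right) 3\right)^{2}}{3} \left(-45\right) = \frac{4 \left(\left(-1\right) 3\right)^{2}}{3} \left(-45\right) = \frac{4 \left(-3\right)^{2}}{3} \left(-45\right) = \frac{4}{3} \cdot 9 \left(-45\right) = 12 \left(-45\right) = -540$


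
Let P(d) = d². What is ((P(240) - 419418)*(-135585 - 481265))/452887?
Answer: 223187433300/452887 ≈ 4.9281e+5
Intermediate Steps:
((P(240) - 419418)*(-135585 - 481265))/452887 = ((240² - 419418)*(-135585 - 481265))/452887 = ((57600 - 419418)*(-616850))*(1/452887) = -361818*(-616850)*(1/452887) = 223187433300*(1/452887) = 223187433300/452887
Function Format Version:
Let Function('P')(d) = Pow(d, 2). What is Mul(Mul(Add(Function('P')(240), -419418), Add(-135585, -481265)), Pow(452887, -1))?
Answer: Rational(223187433300, 452887) ≈ 4.9281e+5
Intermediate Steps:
Mul(Mul(Add(Function('P')(240), -419418), Add(-135585, -481265)), Pow(452887, -1)) = Mul(Mul(Add(Pow(240, 2), -419418), Add(-135585, -481265)), Pow(452887, -1)) = Mul(Mul(Add(57600, -419418), -616850), Rational(1, 452887)) = Mul(Mul(-361818, -616850), Rational(1, 452887)) = Mul(223187433300, Rational(1, 452887)) = Rational(223187433300, 452887)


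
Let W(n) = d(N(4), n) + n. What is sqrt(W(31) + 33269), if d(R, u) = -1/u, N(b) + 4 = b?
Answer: sqrt(32001269)/31 ≈ 182.48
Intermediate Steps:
N(b) = -4 + b
W(n) = n - 1/n (W(n) = -1/n + n = n - 1/n)
sqrt(W(31) + 33269) = sqrt((31 - 1/31) + 33269) = sqrt(960/31 + 33269) = sqrt(1032299/31) = sqrt(32001269)/31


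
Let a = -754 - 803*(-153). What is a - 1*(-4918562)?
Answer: 5040667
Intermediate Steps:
a = 122105 (a = -754 + 122859 = 122105)
a - 1*(-4918562) = 122105 - 1*(-4918562) = 122105 + 4918562 = 5040667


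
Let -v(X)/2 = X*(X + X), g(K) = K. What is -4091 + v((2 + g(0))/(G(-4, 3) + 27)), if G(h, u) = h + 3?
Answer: -691383/169 ≈ -4091.0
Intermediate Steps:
G(h, u) = 3 + h
v(X) = -4*X² (v(X) = -2*X*(X + X) = -2*X*2*X = -4*X²)
-4091 + v((2 + g(0))/(G(-4, 3) + 27)) = -4091 - 4*(2 + 0)²/((3 - 4) + 27)² = -4091 - 4*4/(-1 + 27)² = -4091 - 4*(2/26)² = -4091 - 4*(2*(1/26))² = -4091 - 4*(1/13)² = -4091 - 4*1/169 = -4091 - 4/169 = -691383/169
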